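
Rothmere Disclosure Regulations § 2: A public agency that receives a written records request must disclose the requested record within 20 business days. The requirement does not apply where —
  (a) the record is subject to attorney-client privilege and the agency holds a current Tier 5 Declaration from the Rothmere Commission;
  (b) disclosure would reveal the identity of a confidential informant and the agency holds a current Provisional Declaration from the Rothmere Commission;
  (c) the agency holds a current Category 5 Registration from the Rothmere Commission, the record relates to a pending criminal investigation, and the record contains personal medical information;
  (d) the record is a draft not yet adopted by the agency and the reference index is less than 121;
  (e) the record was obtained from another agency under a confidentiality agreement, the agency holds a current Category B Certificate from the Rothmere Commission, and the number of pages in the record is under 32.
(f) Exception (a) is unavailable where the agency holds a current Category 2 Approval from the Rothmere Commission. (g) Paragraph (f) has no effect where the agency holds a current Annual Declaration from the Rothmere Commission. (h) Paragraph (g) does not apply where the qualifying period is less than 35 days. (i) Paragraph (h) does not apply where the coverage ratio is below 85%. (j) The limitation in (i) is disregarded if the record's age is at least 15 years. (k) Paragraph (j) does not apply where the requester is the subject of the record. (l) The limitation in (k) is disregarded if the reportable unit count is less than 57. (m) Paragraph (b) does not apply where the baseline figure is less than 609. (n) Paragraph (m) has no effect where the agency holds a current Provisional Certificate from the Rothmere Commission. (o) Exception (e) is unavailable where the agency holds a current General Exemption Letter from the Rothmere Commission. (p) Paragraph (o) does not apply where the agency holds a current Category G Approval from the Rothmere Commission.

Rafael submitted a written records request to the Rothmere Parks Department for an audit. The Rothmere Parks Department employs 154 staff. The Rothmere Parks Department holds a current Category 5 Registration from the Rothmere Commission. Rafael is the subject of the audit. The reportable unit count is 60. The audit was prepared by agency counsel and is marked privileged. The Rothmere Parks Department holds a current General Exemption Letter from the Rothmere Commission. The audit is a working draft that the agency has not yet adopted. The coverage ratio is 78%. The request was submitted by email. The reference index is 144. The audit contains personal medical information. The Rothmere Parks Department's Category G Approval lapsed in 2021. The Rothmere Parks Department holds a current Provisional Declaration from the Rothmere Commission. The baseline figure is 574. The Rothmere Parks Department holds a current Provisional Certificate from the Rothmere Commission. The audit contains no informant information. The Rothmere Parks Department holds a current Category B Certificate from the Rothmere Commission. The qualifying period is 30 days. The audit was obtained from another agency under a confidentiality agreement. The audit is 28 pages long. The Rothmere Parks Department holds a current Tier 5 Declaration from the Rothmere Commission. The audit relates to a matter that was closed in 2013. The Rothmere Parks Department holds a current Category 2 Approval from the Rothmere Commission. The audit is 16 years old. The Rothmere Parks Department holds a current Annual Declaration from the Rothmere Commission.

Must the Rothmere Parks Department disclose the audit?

Exception (a): the audit is privileged; a current Tier 5 Declaration is held — every condition holds. Considering the limiting provisions: (f) would limit (a) — a current Category 2 Approval is held — but (g) sets (f) aside: (g) operates against (f): a current Annual Declaration is held. (h) applies (the qualifying period is 30 days, less than the 35 days limit), but yields to (i): (i) applies — the coverage ratio is 78%, below the 85% limit. (j) would limit (i) — the record's age is 16 years, meeting the 15 years threshold — but (k) sets (j) aside: (k) operates — Rafael is the subject of the audit. (l) is inapplicable (the reportable unit count is 60, not less than 57), so (k) stands. (a) remains available.
Exception (b) does not apply: the audit contains no informant information.
Exception (c) fails — the audit relates to a closed matter.
Exception (d) fails — the reference index is 144, not less than 121.
Exception (e) is satisfied on its face — the audit was obtained under a confidentiality agreement; a current Category B Certificate is held; the number of pages in the record is 28, under the 32 limit. However, paragraphs (o)–(p) must be considered: (o) operates against (e): a current General Exemption Letter is held. (p) is not triggered (there is no Category G Approval in force), so (o) stands. So (e) is unavailable.

No — exception (a) applies; the Rothmere Parks Department is not required to disclose the audit.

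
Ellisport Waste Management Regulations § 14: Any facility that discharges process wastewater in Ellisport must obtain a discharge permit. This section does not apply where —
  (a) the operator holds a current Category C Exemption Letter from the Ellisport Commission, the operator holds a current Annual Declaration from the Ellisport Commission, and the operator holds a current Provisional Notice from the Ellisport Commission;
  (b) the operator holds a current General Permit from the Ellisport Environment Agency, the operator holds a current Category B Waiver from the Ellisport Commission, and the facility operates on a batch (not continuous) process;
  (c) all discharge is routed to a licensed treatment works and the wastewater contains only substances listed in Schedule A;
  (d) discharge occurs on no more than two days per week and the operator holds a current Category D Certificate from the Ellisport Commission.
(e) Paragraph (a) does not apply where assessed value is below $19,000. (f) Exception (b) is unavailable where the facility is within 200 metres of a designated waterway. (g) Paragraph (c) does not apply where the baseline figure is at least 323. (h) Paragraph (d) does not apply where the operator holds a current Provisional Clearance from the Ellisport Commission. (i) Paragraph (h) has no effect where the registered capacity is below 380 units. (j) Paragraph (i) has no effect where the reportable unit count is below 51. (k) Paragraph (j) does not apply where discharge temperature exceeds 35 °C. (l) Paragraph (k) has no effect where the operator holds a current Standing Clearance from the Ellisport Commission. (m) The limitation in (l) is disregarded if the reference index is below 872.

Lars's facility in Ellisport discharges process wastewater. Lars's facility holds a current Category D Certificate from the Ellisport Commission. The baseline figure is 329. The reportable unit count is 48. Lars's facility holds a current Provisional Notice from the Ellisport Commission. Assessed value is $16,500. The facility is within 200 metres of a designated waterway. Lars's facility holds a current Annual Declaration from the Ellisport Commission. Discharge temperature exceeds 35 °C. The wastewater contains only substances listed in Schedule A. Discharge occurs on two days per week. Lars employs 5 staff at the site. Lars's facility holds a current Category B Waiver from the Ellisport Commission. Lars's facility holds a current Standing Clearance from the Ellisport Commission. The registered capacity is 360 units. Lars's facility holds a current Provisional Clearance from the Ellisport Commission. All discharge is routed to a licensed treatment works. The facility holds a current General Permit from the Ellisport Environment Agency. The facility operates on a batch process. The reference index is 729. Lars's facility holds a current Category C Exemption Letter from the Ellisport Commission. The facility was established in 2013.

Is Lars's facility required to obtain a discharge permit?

No — exception (d) applies; Lars's facility is not required to obtain a discharge permit.

All of (a)'s requirements are met (a current Category C Exemption Letter is held; a current Annual Declaration is held; a current Provisional Notice is held). However, paragraph (e) must be considered: (e) operates — assessed value is $16,500, below the $19,000 limit. Exception (a) does not apply.
Exception (b)'s conditions are all satisfied: a current General Permit is held; a current Category B Waiver is held; the facility operates on a batch process. Turning to paragraph (f): (f) operates against (b): the facility is within 200 m of a designated waterway. (b) is therefore removed.
All of (c)'s requirements are met (discharge is routed to a licensed treatment works; the wastewater is Schedule-A-only). However, paragraph (g) must be considered: (g) applies — the baseline figure is 329, meeting the 323 threshold. So (c) is unavailable.
All of (d)'s requirements are met (discharge occurs on no more than two days per week; a current Category D Certificate is held). Under paragraphs (h)–(m): (h) would limit (d) — a current Provisional Clearance is held — but (i) sets (h) aside: (i) operates — the registered capacity is 360 units, below the 380 units limit. (j) operates (the reportable unit count is 48, below the 51 limit), but is displaced by (k): (k) applies — discharge temperature exceeds 35 °C. (l) is triggered (a current Standing Clearance is held), but yields to (m): (m) operates against (l): the reference index is 729, below the 872 limit. So (d) applies.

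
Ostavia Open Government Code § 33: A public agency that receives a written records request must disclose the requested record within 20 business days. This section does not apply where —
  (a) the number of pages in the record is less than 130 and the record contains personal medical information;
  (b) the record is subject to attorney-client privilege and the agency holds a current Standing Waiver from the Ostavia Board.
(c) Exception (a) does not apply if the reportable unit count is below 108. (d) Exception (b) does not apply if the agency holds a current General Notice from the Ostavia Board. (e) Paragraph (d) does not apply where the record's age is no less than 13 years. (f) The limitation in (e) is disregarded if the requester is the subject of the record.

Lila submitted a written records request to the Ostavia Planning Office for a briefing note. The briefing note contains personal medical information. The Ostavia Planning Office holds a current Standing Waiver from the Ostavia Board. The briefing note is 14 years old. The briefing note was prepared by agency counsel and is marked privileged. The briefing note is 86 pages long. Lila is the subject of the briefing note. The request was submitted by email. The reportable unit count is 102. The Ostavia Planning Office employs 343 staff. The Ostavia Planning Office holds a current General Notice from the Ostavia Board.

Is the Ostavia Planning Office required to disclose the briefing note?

All of (a)'s requirements are met (the number of pages in the record is 86, less than the 130 limit; the briefing note contains personal medical information). But: (c) is triggered — the reportable unit count is 102, below the 108 limit. So (a) is unavailable.
Exception (b) is satisfied on its face — the briefing note is privileged; a current Standing Waiver is held. But applying paragraphs (d)–(f): (d) operates against (b): a current General Notice is held. (e) is engaged (the record's age is 14 years, meeting the 13 years threshold), but is set aside by (f): (f) operates against (e): Lila is the subject of the briefing note. So (b) is unavailable.
None of the exceptions is available; § 33 applies in full.

Yes — the Ostavia Planning Office must disclose the briefing note.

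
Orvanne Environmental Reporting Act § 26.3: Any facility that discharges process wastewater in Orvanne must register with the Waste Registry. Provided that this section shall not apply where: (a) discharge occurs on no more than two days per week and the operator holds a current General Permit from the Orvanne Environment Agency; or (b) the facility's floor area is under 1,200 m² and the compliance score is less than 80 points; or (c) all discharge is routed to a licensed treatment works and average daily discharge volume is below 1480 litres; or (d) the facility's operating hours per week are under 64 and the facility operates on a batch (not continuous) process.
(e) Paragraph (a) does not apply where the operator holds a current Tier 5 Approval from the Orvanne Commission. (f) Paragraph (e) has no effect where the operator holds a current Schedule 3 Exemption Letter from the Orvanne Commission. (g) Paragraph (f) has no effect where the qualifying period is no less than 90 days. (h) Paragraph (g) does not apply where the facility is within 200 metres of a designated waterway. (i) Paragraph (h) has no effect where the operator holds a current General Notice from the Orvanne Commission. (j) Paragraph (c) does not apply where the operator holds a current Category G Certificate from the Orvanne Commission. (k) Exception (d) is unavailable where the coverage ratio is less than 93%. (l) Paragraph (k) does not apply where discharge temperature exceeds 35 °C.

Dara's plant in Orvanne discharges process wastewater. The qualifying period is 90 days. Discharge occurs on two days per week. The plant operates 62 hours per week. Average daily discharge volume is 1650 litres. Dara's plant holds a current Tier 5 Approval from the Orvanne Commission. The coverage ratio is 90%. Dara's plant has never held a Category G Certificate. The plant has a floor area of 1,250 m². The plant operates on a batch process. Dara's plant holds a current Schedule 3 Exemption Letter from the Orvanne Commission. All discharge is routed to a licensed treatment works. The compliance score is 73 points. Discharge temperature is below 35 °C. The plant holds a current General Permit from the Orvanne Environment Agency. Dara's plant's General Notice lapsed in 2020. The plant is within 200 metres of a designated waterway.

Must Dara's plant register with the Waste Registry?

Exception (a)'s conditions are all satisfied: discharge occurs on no more than two days per week; a current General Permit is held. Applying paragraphs (e)–(i): (e) would limit (a) — a current Tier 5 Approval is held — but (f) sets (e) aside: (f) operates — a current Schedule 3 Exemption Letter is held. (g) would limit (f) — the qualifying period is 90 days, meeting the 90 days threshold — but (h) sets (g) aside: (h) operates against (g): the plant is within 200 m of a designated waterway. (i) does not operate here (there is no General Notice in force), so (h) stands. (a) remains available.
Exception (b) fails — the facility's floor area is 1,250 m², not under 1,200 m².
Exception (c) requires that average daily discharge volume is below 1480 litres; but average daily discharge volume is 1650 litres, not below 1480 litres, so (c) is unavailable.
Exception (d)'s conditions are all satisfied: the facility's operating hours per week are 62, under the 64 limit; the facility operates on a batch process. But applying paragraphs (k)–(l): (k) applies — the coverage ratio is 90%, less than the 93% limit. (l), which would lift (k), does not operate here — discharge temperature is below 35 °C. (d) is therefore removed.

No — exception (a) applies; Dara's plant is not required to register with the Waste Registry.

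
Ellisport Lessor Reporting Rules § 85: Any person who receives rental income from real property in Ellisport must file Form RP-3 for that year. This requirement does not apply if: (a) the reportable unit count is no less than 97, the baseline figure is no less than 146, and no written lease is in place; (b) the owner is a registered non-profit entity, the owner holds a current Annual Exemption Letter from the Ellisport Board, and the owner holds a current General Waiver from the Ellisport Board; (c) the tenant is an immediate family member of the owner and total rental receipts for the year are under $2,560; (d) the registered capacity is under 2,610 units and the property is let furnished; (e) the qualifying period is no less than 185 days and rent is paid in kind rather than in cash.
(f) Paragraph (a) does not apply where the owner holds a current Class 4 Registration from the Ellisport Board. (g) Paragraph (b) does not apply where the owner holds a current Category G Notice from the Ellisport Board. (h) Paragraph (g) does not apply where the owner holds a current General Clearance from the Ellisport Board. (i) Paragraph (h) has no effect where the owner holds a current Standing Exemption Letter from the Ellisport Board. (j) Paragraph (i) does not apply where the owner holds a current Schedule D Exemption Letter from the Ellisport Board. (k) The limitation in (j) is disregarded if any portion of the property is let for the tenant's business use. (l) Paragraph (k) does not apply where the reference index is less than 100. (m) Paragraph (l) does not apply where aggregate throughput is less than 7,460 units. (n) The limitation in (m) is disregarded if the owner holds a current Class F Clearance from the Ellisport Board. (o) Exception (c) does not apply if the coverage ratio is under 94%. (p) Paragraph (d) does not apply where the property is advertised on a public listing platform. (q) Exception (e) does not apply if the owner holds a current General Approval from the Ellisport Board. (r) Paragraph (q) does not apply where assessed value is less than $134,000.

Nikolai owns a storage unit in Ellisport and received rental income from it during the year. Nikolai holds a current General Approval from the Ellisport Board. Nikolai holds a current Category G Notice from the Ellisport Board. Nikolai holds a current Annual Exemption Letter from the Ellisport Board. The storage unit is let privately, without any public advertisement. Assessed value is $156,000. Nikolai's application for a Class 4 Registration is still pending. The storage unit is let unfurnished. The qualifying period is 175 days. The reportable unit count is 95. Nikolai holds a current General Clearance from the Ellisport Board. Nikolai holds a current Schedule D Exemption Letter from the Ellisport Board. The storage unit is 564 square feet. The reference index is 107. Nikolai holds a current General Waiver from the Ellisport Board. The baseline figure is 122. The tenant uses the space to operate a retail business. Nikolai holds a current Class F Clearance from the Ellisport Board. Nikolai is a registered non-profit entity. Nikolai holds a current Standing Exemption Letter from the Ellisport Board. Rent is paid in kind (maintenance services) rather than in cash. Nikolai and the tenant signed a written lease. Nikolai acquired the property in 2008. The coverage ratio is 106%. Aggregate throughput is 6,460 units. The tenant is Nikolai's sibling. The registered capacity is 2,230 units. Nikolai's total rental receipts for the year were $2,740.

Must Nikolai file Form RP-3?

Exception (a) fails — the reportable unit count is 95, short of 97.
All of (b)'s requirements are met (Nikolai is a registered non-profit; a current Annual Exemption Letter is held; a current General Waiver is held). However, paragraphs (g)–(n) must be considered: (g) operates — a current Category G Notice is held. (h) would limit (g) — a current General Clearance is held — but (i) sets (h) aside: (i) operates against (h): a current Standing Exemption Letter is held. (j) is engaged (a current Schedule D Exemption Letter is held), but is displaced by (k): (k) is triggered — the space is let for business use. (l), which would lift (k), is inapplicable — the reference index is 107, not less than 100. So (b) is unavailable.
Exception (c) requires that total rental receipts for the year are under $2,560; but total rental receipts for the year are $2,740, not under $2,560, so (c) is unavailable.
Exception (d) fails — the property is let unfurnished.
Exception (e) fails — the qualifying period is 175 days, short of 185 days.
No exception displaces § 85.

Yes — Nikolai must file Form RP-3.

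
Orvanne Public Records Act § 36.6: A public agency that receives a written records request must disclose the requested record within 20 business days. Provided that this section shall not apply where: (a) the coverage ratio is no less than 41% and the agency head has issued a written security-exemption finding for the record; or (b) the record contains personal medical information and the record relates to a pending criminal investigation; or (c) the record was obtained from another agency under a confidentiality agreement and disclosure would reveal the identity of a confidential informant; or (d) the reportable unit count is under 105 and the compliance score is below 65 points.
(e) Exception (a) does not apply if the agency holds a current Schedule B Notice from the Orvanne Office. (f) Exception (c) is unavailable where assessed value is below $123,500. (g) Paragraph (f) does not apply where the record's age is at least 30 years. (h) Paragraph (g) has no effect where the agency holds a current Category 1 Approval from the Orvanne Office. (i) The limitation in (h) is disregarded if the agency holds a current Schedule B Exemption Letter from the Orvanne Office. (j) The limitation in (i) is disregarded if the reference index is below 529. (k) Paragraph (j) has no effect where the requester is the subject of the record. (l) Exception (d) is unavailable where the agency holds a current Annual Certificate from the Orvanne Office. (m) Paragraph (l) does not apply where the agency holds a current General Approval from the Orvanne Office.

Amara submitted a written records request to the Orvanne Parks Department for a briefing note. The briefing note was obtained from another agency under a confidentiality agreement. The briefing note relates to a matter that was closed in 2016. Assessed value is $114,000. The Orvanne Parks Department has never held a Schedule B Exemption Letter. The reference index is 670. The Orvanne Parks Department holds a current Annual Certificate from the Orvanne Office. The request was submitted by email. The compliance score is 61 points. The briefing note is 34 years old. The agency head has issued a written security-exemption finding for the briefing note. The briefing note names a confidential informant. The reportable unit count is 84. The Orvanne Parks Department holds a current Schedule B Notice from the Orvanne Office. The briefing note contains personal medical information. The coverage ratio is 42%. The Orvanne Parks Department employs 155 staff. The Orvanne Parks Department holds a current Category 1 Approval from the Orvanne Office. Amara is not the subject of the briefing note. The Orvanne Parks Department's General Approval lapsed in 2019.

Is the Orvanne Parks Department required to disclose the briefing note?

Yes — the Orvanne Parks Department must disclose the briefing note.

Exception (a) is satisfied on its face — the coverage ratio is 42%, meeting the 41% threshold; a written security-exemption finding has been issued. But applying paragraph (e): (e) operates against (a): a current Schedule B Notice is held. (a) is therefore removed.
Exception (b) does not apply: the briefing note relates to a closed matter.
Exception (c)'s conditions are all satisfied: the briefing note was obtained under a confidentiality agreement; the briefing note names a confidential informant. However, paragraphs (f)–(k) must be considered: (f) applies — assessed value is $114,000, below the $123,500 limit. (g) would limit (f) — the record's age is 34 years, meeting the 30 years threshold — but (h) sets (g) aside: (h) operates against (g): a current Category 1 Approval is held. (i), which would lift (h), is not engaged — the Schedule B Exemption Letter is not current. So (c) is unavailable.
All of (d)'s requirements are met (the reportable unit count is 84, under the 105 limit; the compliance score is 61 points, below the 65 points limit). But applying paragraphs (l)–(m): (l) operates — a current Annual Certificate is held. (m) is not triggered (no current General Approval is held), so (l) stands. So (d) is unavailable.
No exception applies. The general rule governs.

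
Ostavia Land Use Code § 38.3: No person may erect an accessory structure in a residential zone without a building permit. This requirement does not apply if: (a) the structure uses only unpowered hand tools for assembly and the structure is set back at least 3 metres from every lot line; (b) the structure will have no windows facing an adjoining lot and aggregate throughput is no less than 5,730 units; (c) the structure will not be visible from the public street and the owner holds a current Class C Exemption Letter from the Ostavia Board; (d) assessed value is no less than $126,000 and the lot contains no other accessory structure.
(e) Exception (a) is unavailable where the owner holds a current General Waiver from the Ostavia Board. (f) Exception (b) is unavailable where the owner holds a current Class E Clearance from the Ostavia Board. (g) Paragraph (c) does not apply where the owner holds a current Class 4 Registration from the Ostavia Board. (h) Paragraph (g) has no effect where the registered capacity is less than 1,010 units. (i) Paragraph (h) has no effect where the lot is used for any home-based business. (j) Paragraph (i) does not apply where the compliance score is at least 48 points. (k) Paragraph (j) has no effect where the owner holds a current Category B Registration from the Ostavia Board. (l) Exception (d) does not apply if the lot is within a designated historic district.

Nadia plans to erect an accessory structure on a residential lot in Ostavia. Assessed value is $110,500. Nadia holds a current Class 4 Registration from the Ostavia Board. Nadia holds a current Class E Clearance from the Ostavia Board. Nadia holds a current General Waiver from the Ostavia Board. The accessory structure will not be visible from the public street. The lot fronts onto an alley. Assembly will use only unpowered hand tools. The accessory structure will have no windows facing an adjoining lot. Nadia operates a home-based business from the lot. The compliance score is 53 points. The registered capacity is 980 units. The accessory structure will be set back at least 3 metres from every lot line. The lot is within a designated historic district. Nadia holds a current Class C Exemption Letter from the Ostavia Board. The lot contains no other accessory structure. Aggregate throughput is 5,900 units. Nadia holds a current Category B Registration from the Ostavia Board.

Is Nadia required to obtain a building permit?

Yes — Nadia must obtain a building permit.

Exception (a): assembly uses only hand tools; the setback is at least 3 m on every side — every condition holds. But: (e) operates against (a): a current General Waiver is held. (a) is therefore removed.
All of (b)'s requirements are met (no windows face an adjoining lot; aggregate throughput is 5,900 units, meeting the 5,730 units threshold). Turning to paragraph (f): (f) operates against (b): a current Class E Clearance is held. So (b) is unavailable.
Exception (c)'s conditions are all satisfied: the structure will not be visible from the street; a current Class C Exemption Letter is held. But applying paragraphs (g)–(k): (g) is engaged — a current Class 4 Registration is held. (h) applies (the registered capacity is 980 units, less than the 1,010 units limit), but is itself disapplied by (i): (i) operates — a home-based business operates on the lot. (j) would limit (i) — the compliance score is 53 points, meeting the 48 points threshold — but (k) sets (j) aside: (k) operates — a current Category B Registration is held. (c) is therefore removed.
Exception (d) fails — assessed value is $110,500, short of $126,000.
No exception displaces § 38.3.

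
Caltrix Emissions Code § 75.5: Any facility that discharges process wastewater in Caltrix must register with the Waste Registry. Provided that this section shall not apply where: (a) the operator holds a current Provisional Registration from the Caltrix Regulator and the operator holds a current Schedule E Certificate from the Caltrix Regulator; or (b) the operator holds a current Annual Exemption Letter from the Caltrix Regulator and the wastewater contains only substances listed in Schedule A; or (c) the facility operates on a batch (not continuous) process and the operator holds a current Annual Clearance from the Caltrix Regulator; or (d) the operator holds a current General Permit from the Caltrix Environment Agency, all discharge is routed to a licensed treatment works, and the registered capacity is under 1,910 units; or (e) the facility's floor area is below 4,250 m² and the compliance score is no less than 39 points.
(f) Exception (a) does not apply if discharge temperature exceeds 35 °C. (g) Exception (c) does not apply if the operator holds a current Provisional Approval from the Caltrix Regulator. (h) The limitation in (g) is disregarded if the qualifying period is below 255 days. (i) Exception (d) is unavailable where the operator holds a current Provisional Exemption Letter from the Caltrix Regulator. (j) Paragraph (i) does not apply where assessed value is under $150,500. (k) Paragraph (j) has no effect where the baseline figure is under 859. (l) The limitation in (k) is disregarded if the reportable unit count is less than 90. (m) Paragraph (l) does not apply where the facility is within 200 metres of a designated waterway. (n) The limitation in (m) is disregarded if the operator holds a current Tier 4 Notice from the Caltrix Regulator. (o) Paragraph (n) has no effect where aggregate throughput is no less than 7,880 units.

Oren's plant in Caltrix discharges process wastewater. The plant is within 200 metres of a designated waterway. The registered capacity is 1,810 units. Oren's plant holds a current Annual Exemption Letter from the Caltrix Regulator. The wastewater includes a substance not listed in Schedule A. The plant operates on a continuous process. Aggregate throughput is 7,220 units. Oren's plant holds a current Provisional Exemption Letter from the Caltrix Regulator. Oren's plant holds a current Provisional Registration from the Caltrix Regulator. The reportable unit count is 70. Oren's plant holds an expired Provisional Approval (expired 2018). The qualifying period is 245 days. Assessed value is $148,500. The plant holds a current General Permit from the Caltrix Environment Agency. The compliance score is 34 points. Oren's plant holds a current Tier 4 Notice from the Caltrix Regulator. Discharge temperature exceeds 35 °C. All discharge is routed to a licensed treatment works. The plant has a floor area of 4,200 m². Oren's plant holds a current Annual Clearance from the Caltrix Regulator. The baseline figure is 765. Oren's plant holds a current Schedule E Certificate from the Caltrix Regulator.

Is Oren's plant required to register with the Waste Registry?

Exception (a): a current Provisional Registration is held; a current Schedule E Certificate is held — every condition holds. However, paragraph (f) must be considered: (f) operates against (a): discharge temperature exceeds 35 °C. (a) is therefore removed.
Exception (b) requires that the wastewater contains only substances listed in Schedule A; but the wastewater includes a non-Schedule-A substance, so (b) is unavailable.
Exception (c) requires that the facility operates on a batch (not continuous) process; but the facility operates on a continuous process, so (c) is unavailable.
Exception (d) is satisfied on its face — a current General Permit is held; discharge is routed to a licensed treatment works; the registered capacity is 1,810 units, under the 1,910 units limit. Considering the limiting provisions: (i) applies (a current Provisional Exemption Letter is held), but is displaced by (j): (j) operates against (i): assessed value is $148,500, under the $150,500 limit. (k) operates (the baseline figure is 765, under the 859 limit), but is set aside by (l): (l) operates against (k): the reportable unit count is 70, less than the 90 limit. (m) operates (the plant is within 200 m of a designated waterway), but is itself disapplied by (n): (n) is triggered — a current Tier 4 Notice is held. (o), which would lift (n), is inapplicable — aggregate throughput is 7,220 units, short of 7,880 units. (d) remains available.
Exception (e) does not apply: the compliance score is 34 points, short of 39 points.

No — exception (d) applies; Oren's plant is not required to register with the Waste Registry.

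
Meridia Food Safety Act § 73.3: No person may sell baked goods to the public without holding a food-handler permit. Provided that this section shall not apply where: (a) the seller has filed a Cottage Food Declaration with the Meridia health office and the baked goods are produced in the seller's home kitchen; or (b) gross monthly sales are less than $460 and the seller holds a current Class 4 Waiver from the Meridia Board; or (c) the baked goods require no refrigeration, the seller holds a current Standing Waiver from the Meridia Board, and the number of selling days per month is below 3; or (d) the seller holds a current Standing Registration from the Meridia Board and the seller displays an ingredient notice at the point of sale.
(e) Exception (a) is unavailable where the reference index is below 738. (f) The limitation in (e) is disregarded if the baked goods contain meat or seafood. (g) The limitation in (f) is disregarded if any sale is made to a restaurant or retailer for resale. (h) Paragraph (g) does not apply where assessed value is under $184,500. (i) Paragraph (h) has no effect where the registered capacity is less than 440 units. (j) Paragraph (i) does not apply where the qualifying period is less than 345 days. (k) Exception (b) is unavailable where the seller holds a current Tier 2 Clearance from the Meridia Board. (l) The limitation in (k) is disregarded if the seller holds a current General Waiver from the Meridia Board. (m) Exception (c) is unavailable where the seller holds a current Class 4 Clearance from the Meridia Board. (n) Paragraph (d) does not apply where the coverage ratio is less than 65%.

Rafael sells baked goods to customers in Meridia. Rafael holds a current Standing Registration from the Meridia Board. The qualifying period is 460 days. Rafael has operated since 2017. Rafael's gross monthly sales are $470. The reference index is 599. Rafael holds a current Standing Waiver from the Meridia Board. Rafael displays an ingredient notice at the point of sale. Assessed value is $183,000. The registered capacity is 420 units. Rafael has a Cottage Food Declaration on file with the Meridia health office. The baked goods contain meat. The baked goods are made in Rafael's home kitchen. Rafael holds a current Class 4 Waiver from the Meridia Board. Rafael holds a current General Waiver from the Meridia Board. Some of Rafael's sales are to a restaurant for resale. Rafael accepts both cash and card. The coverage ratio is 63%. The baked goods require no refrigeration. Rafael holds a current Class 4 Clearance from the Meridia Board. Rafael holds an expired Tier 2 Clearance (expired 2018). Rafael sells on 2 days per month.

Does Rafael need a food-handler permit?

Exception (a) is satisfied on its face — a Cottage Food Declaration is on file; the baked goods are home-kitchen produced. However, paragraphs (e)–(j) must be considered: (e) operates — the reference index is 599, below the 738 limit. (f) operates (the baked goods contain meat), but yields to (g): (g) is engaged — some sales are to a restaurant for resale. (h) would limit (g) — assessed value is $183,000, under the $184,500 limit — but (i) sets (h) aside: (i) operates against (h): the registered capacity is 420 units, less than the 440 units limit. (j), which would lift (i), is not triggered — the qualifying period is 460 days, not less than 345 days. Exception (a) does not apply.
Exception (b) requires that gross monthly sales are less than $460; but gross monthly sales are $470, not less than $460, so (b) is unavailable.
Exception (c): the baked goods are shelf-stable; a current Standing Waiver is held; the number of selling days per month is 2, below the 3 limit — every condition holds. But: (m) operates against (c): a current Class 4 Clearance is held. So (c) is unavailable.
Exception (d) is satisfied on its face — a current Standing Registration is held; an ingredient notice is displayed. Turning to paragraph (n): (n) operates against (d): the coverage ratio is 63%, less than the 65% limit. (d) is therefore removed.
No exception is made out. Rafael falls within the general rule.

Yes — Rafael must hold a food-handler permit.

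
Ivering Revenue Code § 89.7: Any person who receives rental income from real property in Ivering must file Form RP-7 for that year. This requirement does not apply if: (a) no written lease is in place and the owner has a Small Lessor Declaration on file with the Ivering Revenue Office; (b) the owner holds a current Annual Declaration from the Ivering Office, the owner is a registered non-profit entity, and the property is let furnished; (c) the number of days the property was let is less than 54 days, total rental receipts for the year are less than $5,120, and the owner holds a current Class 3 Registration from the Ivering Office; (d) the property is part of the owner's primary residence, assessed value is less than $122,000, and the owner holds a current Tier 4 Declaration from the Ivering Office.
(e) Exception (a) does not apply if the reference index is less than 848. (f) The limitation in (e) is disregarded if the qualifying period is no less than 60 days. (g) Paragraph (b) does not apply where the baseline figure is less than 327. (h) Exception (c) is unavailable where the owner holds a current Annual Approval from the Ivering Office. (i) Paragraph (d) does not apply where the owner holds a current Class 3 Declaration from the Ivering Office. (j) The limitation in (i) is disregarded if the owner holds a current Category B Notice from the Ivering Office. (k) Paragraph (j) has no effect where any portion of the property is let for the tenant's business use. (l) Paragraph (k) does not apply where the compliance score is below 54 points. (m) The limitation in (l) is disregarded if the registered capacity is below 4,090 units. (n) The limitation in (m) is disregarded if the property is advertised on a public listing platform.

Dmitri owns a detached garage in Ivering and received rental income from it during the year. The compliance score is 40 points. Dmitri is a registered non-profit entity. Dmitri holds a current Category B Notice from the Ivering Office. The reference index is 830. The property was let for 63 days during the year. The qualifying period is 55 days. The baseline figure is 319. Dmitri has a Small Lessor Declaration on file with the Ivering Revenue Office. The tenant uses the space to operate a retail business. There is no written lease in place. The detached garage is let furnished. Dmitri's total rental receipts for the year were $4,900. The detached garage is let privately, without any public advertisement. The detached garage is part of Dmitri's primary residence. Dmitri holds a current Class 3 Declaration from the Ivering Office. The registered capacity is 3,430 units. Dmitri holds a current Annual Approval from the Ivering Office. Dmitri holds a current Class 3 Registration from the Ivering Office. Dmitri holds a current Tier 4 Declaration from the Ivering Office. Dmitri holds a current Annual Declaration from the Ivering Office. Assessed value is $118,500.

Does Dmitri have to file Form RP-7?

Yes — Dmitri must file Form RP-7.

Exception (a)'s conditions are all satisfied: there is no written lease; a Small Lessor Declaration is on file. But applying paragraphs (e)–(f): (e) operates against (a): the reference index is 830, less than the 848 limit. (f), which would lift (e), is not engaged — the qualifying period is 55 days, short of 60 days. (a) is therefore removed.
Exception (b)'s conditions are all satisfied: a current Annual Declaration is held; Dmitri is a registered non-profit; the property is let furnished. However, paragraph (g) must be considered: (g) applies — the baseline figure is 319, less than the 327 limit. (b) is therefore removed.
Exception (c) does not apply: the number of days the property was let is 63 days, not less than 54 days.
All of (d)'s requirements are met (the detached garage is part of the primary residence; assessed value is $118,500, less than the $122,000 limit; a current Tier 4 Declaration is held). Turning to paragraphs (i)–(n): (i) operates against (d): a current Class 3 Declaration is held. (j) would limit (i) — a current Category B Notice is held — but (k) sets (j) aside: (k) operates against (j): the space is let for business use. (l) would limit (k) — the compliance score is 40 points, below the 54 points limit — but (m) sets (l) aside: (m) is triggered — the registered capacity is 3,430 units, below the 4,090 units limit. (n) is inapplicable (the property is let privately without advertisement), so (m) stands. (d) is therefore removed.
No exception is made out. Dmitri falls within the general rule.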